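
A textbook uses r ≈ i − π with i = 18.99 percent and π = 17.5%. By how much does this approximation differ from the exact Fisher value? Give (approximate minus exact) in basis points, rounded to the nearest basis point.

22 basis points

Approximate: r ≈ 18.990% − 17.500% = 1.4900%
Exact: (1 + 0.1899)/(1 + 0.1750) − 1 = 1.2681%
Error = 1.4900% − 1.2681% = 0.2219% → 22 basis points.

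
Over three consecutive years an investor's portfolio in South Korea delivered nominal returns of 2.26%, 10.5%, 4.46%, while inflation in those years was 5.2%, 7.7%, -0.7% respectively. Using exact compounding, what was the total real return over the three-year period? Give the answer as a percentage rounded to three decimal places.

Nominal growth factor = 1.0226 × 1.1050 × 1.0446 = 1.180370
Price-level growth factor = 1.0520 × 1.0770 × 0.9930 = 1.125073
Real growth factor = 1.180370 / 1.125073 = 1.049150
Total real return = 1.049150 − 1 → 4.915%.

4.915%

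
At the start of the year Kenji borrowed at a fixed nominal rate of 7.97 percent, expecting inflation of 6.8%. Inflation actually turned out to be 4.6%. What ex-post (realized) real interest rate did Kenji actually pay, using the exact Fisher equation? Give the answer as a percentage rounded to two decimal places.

3.22%

Ex-post: (1 + 0.0797)/(1 + 0.0460) − 1 = 3.2218%
So the realized real rate is 3.22%.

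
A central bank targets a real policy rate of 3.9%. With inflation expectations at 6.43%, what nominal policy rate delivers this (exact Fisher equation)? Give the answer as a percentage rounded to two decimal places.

10.58%

(1 + i) = (1 + r)(1 + π) = 1.03900 × 1.06430 = 1.1058077
i = 1.1058077 − 1, so the required nominal rate is 10.58%.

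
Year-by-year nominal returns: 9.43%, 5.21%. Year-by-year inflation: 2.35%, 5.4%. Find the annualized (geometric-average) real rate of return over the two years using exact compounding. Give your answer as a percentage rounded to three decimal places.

3.308%

Compound the nominal returns: 1.0943 × 1.0521 = 1.15131303.
Compound inflation: 1.0235 × 1.0540 = 1.07876900.
Deflate: 1.15131303 / 1.07876900 = 1.06724705.
Annualized real rate = 1.06724705^(1/2) − 1 = 3.3076% → 3.308%.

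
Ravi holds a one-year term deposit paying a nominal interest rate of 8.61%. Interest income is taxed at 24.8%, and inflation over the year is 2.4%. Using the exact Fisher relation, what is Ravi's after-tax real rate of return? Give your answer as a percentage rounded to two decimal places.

After-tax nominal return = 8.61% × (1 − 0.248) = 6.47472%.
1 + r = 1.0647472 / 1.02400 = 1.039792
After-tax real rate = 1.039792 − 1 → 3.98%.

3.98%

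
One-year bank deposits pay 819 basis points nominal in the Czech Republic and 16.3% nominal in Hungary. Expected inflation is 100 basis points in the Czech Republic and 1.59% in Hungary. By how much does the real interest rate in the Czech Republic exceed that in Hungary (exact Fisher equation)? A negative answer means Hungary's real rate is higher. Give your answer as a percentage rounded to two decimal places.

The Czech Republic: (1 + 0.0819)/(1 + 0.0100) − 1 = 7.1188%
Hungary: (1 + 0.1630)/(1 + 0.0159) − 1 = 14.4798%
Differential = 7.1188% − 14.4798% = -7.3610% → -7.36%.

-7.36%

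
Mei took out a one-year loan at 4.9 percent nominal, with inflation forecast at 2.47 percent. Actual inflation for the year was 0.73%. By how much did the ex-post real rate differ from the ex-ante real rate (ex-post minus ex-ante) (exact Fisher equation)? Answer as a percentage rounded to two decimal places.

1.77%

Ex-ante: (1 + 0.0490)/(1 + 0.0247) − 1 = 2.3714%
Ex-post: (1 + 0.0490)/(1 + 0.0073) − 1 = 4.1398%
Difference (ex-post − ex-ante) = 1.7684% → 1.77%.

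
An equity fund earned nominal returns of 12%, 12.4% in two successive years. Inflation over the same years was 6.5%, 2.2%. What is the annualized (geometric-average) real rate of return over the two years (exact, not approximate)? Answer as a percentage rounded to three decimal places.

7.545%

Nominal growth factor = 1.1200 × 1.1240 = 1.25888000
Price-level growth factor = 1.0650 × 1.0220 = 1.08843000
Real growth factor = 1.25888000 / 1.08843000 = 1.15660171
Annualized real rate = 1.15660171^(1/2) − 1 = 7.5454% → 7.545%.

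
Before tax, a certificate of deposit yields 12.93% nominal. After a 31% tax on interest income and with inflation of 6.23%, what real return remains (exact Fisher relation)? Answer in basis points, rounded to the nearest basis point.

After-tax nominal return = 12.93% × (1 − 0.31) = 8.9217%.
1 + r = 1.089217 / 1.06230 = 1.025338
After-tax real rate = 1.025338 − 1 → 253 basis points.

253 basis points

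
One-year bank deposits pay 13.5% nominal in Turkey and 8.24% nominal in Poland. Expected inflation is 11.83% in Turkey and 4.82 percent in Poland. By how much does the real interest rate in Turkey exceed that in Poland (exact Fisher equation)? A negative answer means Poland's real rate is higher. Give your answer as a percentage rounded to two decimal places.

-1.77%

Turkey: (1 + 0.1350)/(1 + 0.1183) − 1 = 1.4933%
Poland: (1 + 0.0824)/(1 + 0.0482) − 1 = 3.2627%
Differential = 1.4933% − 3.2627% = -1.7694% → -1.77%.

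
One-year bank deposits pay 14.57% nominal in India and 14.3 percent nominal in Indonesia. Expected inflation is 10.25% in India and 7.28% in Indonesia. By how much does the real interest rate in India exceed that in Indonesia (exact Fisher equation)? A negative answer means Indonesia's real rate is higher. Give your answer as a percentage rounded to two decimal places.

India: (1 + 0.1457)/(1 + 0.1025) − 1 = 3.9184%
Indonesia: (1 + 0.1430)/(1 + 0.0728) − 1 = 6.5436%
Differential = 3.9184% − 6.5436% = -2.6253% → -2.63%.

-2.63%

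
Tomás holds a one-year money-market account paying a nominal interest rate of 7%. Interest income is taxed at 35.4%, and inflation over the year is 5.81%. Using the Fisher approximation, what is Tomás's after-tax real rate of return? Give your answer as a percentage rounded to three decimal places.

-1.288%

After-tax nominal return = 7% × (1 − 0.354) = 4.5220%.
r ≈ 4.5220% − 5.81% → -1.288%.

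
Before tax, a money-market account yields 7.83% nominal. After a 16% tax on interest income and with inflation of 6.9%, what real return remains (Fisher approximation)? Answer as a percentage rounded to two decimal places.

After-tax nominal return = 7.83% × (1 − 0.16) = 6.5772%.
r ≈ 6.5772% − 6.9% → -0.32%.

-0.32%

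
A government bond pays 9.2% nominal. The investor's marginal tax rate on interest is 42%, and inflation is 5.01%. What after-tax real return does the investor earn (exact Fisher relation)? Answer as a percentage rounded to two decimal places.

After-tax nominal return = 9.2% × (1 − 0.42) = 5.3360%.
1 + r = 1.05336 / 1.05010 = 1.003104
After-tax real rate = 1.003104 − 1 → 0.31%.

0.31%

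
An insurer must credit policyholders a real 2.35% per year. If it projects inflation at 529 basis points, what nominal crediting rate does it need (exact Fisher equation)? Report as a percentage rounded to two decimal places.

7.76%

(1 + i) = (1 + r)(1 + π) = 1.02350 × 1.05290 = 1.07764315
i = 1.07764315 − 1, so the required nominal rate is 7.76%.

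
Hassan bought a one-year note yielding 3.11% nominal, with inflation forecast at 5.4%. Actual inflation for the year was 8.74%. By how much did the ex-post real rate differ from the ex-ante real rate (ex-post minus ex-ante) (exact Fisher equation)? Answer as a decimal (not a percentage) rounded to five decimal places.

-0.03005

Ex-ante: (1 + 0.0311)/(1 + 0.0540) − 1 = -2.1727%
Ex-post: (1 + 0.0311)/(1 + 0.0874) − 1 = -5.1775%
Difference (ex-post − ex-ante) = -3.0048% → -0.03005.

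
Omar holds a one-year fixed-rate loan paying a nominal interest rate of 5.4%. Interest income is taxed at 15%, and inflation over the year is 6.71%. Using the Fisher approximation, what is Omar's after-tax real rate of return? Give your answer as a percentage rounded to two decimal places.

After-tax nominal return = 5.4% × (1 − 0.15) = 4.5900%.
r ≈ 4.5900% − 6.71% → -2.12%.

-2.12%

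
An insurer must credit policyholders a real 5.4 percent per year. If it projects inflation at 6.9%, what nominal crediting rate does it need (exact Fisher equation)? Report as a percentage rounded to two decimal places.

12.67%

(1 + i) = (1 + r)(1 + π) = 1.05400 × 1.06900 = 1.126726
i = 1.126726 − 1, so the required nominal rate is 12.67%.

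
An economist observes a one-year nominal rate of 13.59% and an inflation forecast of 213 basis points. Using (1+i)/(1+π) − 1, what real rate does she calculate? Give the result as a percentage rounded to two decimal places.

By the Fisher relation, 1 + r = (1 + i)/(1 + π).
1 + r = 1.13590 / 1.02130 = 1.112210
r = 1.112210 − 1 = 11.2210%, i.e. 11.22%.

11.22%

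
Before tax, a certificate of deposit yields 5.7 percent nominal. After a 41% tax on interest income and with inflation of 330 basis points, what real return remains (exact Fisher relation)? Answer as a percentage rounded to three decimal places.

0.061%

After-tax nominal return = 5.7% × (1 − 0.41) = 3.3630%.
1 + r = 1.03363 / 1.03300 = 1.000610
After-tax real rate = 1.000610 − 1 → 0.061%.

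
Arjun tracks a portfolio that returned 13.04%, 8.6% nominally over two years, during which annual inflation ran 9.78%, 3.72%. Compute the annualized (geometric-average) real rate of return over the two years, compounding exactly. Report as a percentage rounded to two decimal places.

Nominal growth factor = 1.1304 × 1.0860 = 1.22761440
Price-level growth factor = 1.0978 × 1.0372 = 1.13863816
Real growth factor = 1.22761440 / 1.13863816 = 1.07814268
Annualized real rate = 1.07814268^(1/2) − 1 = 3.8336% → 3.83%.

3.83%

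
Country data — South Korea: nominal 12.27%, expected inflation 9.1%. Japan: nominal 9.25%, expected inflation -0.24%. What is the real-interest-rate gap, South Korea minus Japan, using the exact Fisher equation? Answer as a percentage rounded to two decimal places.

-6.61%

South Korea: (1 + 0.1227)/(1 + 0.0910) − 1 = 2.9056%
Japan: (1 + 0.0925)/(1 − 0.0024) − 1 = 9.5128%
Differential = 2.9056% − 9.5128% = -6.6072% → -6.61%.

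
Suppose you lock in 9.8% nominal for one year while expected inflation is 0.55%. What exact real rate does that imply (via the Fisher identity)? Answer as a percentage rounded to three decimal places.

9.199%

By the Fisher identity, 1 + r = (1 + i)/(1 + π).
1 + r = 1.09800 / 1.00550 = 1.091994
r = 1.091994 − 1 = 9.1994%, i.e. 9.199%.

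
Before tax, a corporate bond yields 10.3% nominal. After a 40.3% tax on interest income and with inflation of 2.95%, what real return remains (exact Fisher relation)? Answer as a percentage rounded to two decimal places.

After-tax nominal return = 10.3% × (1 − 0.403) = 6.1491%.
1 + r = 1.061491 / 1.02950 = 1.031074
After-tax real rate = 1.031074 − 1 → 3.11%.

3.11%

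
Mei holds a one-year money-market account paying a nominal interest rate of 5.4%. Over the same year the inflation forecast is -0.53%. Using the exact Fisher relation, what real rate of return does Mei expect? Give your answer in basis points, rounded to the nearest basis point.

1 + r = 1.05400 / 0.99470 = 1.059616
r = 1.059616 − 1 = 5.9616%, i.e. 596 basis points.

596 basis points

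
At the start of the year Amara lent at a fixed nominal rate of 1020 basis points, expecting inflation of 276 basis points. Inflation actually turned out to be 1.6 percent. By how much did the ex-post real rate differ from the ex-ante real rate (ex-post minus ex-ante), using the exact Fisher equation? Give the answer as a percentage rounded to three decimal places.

Ex-ante: (1 + 0.1020)/(1 + 0.0276) − 1 = 7.2402%
Ex-post: (1 + 0.1020)/(1 + 0.0160) − 1 = 8.4646%
Difference (ex-post − ex-ante) = 1.2244% → 1.224%.

1.224%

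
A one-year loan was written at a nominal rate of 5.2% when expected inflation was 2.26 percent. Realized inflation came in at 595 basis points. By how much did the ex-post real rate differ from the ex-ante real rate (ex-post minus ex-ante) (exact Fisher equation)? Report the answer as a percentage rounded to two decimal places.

-3.58%

Ex-ante: (1 + 0.0520)/(1 + 0.0226) − 1 = 2.8750%
Ex-post: (1 + 0.0520)/(1 + 0.0595) − 1 = -0.7079%
Difference (ex-post − ex-ante) = -3.5829% → -3.58%.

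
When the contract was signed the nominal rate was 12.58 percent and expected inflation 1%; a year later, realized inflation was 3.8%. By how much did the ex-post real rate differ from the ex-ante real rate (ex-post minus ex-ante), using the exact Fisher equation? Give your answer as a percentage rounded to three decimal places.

-3.007%

Ex-ante: (1 + 0.1258)/(1 + 0.0100) − 1 = 11.4653%
Ex-post: (1 + 0.1258)/(1 + 0.0380) − 1 = 8.4586%
Difference (ex-post − ex-ante) = -3.0068% → -3.007%.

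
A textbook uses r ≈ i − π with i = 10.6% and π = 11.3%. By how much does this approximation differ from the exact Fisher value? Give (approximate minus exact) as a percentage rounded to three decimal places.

-0.071%

Approximate: r ≈ 10.600% − 11.300% = -0.7000%
Exact: (1 + 0.1060)/(1 + 0.1130) − 1 = -0.6289%
Error = -0.7000% − (-0.6289%) = -0.0711% → -0.071%.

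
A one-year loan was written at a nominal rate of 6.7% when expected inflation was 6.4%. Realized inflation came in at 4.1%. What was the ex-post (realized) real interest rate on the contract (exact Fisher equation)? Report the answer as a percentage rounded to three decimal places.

2.498%

Ex-post: (1 + 0.0670)/(1 + 0.0410) − 1 = 2.4976%
So the realized real rate is 2.498%.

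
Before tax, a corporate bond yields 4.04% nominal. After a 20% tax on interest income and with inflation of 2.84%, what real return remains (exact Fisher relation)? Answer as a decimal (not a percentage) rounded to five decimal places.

After-tax nominal return = 4.04% × (1 − 0.2) = 3.2320%.
1 + r = 1.03232 / 1.02840 = 1.003812
After-tax real rate = 1.003812 − 1 → 0.00381.

0.00381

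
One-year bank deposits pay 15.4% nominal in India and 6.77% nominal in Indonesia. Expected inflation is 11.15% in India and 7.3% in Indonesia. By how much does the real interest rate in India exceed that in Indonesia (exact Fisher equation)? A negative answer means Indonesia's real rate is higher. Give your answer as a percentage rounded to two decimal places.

India: (1 + 0.1540)/(1 + 0.1115) − 1 = 3.8237%
Indonesia: (1 + 0.0677)/(1 + 0.0730) − 1 = -0.4939%
Differential = 3.8237% − (-0.4939%) = 4.3176% → 4.32%.

4.32%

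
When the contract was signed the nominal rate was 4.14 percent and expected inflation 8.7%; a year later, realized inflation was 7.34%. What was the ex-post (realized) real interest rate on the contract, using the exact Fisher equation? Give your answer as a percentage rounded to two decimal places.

Ex-post: (1 + 0.0414)/(1 + 0.0734) − 1 = -2.9812%
So the realized real rate is -2.98%.

-2.98%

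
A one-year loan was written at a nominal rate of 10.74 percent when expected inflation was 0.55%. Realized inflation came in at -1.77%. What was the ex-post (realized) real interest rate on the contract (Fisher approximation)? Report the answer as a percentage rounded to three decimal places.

Ex-post: 10.74% − (-1.77%) = 12.510%
So the realized real rate is 12.510%.

12.510%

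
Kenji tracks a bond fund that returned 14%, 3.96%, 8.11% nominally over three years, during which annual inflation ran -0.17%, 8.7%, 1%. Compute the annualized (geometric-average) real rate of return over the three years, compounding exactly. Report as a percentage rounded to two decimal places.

5.34%

Nominal growth factor = 1.1400 × 1.0396 × 1.0811 = 1.28125918
Price-level growth factor = 0.9983 × 1.0870 × 1.0100 = 1.09600362
Real growth factor = 1.28125918 / 1.09600362 = 1.16902823
Annualized real rate = 1.16902823^(1/3) − 1 = 5.3436% → 5.34%.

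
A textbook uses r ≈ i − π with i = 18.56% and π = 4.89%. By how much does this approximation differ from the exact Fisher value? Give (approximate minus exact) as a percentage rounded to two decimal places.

0.64%

Approximate: r ≈ 18.560% − 4.890% = 13.6700%
Exact: (1 + 0.1856)/(1 + 0.0489) − 1 = 13.0327%
Error = 13.6700% − 13.0327% = 0.6373% → 0.64%.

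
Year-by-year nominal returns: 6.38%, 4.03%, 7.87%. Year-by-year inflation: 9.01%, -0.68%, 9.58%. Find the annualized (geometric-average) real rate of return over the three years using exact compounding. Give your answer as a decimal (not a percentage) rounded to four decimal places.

Nominal growth factor = 1.0638 × 1.0403 × 1.0787 = 1.19376616
Price-level growth factor = 1.0901 × 0.9932 × 1.0958 = 1.18640877
Real growth factor = 1.19376616 / 1.18640877 = 1.00620140
Annualized real rate = 1.00620140^(1/3) − 1 = 0.2063% → 0.0021.

0.0021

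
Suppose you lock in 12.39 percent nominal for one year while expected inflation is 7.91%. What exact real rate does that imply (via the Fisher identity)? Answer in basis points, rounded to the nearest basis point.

By the Fisher identity, 1 + r = (1 + i)/(1 + π).
1 + r = 1.12390 / 1.07910 = 1.041516
r = 1.041516 − 1 = 4.1516%, i.e. 415 basis points.

415 basis points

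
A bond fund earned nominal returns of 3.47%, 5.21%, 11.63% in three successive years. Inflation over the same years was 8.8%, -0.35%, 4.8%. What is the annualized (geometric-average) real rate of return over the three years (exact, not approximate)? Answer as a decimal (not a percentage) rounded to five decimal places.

Nominal growth factor = 1.0347 × 1.0521 × 1.1163 = 1.21521297
Price-level growth factor = 1.0880 × 0.9965 × 1.0480 = 1.13623322
Real growth factor = 1.21521297 / 1.13623322 = 1.06951016
Annualized real rate = 1.06951016^(1/3) − 1 = 2.2653% → 0.02265.

0.02265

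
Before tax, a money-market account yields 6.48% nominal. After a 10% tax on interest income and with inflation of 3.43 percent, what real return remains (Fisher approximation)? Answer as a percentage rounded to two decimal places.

2.40%

After-tax nominal return = 6.48% × (1 − 0.1) = 5.8320%.
r ≈ 5.8320% − 3.43% → 2.40%.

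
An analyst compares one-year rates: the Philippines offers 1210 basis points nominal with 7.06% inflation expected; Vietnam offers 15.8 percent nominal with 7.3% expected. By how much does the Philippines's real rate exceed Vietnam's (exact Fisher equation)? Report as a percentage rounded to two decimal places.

The Philippines: (1 + 0.1210)/(1 + 0.0706) − 1 = 4.7076%
Vietnam: (1 + 0.1580)/(1 + 0.0730) − 1 = 7.9217%
Differential = 4.7076% − 7.9217% = -3.2141% → -3.21%.

-3.21%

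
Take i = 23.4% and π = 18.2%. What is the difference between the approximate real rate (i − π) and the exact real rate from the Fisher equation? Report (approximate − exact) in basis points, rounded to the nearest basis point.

Approximate: r ≈ 23.400% − 18.200% = 5.2000%
Exact: (1 + 0.2340)/(1 + 0.1820) − 1 = 4.3993%
Error = 5.2000% − 4.3993% = 0.8007% → 80 basis points.

80 basis points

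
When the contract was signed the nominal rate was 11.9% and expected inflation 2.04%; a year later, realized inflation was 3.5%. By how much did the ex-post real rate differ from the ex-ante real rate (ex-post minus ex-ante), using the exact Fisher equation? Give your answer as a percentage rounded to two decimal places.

Ex-ante: (1 + 0.1190)/(1 + 0.0204) − 1 = 9.6629%
Ex-post: (1 + 0.1190)/(1 + 0.0350) − 1 = 8.1159%
Difference (ex-post − ex-ante) = -1.5469% → -1.55%.

-1.55%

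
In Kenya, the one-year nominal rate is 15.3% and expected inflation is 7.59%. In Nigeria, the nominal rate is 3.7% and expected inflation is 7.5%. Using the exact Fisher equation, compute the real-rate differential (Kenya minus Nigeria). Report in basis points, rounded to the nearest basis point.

1070 basis points

Kenya: (1 + 0.1530)/(1 + 0.0759) − 1 = 7.1661%
Nigeria: (1 + 0.0370)/(1 + 0.0750) − 1 = -3.5349%
Differential = 7.1661% − (-3.5349%) = 10.7010% → 1070 basis points.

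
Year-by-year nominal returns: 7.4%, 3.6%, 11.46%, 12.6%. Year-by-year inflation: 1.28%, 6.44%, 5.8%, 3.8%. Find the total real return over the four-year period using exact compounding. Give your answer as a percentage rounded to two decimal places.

Nominal growth factor = 1.0740 × 1.0360 × 1.1146 × 1.1260 = 1.396437
Price-level growth factor = 1.0128 × 1.0644 × 1.0580 × 1.0380 = 1.183891
Real growth factor = 1.396437 / 1.183891 = 1.179532
Total real return = 1.179532 − 1 → 17.95%.

17.95%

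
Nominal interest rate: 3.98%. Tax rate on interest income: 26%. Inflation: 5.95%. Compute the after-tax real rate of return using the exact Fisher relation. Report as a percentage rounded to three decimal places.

After-tax nominal return = 3.98% × (1 − 0.26) = 2.9452%.
1 + r = 1.029452 / 1.05950 = 0.971639
After-tax real rate = 0.971639 − 1 → -2.836%.

-2.836%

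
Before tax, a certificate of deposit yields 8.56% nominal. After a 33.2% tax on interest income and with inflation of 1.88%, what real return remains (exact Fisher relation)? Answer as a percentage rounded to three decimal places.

After-tax nominal return = 8.56% × (1 − 0.332) = 5.71808%.
1 + r = 1.0571808 / 1.01880 = 1.037673
After-tax real rate = 1.037673 − 1 → 3.767%.

3.767%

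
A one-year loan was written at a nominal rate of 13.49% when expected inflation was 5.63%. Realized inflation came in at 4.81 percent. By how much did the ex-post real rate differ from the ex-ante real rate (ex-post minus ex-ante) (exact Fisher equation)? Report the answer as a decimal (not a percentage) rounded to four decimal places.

0.0084

Ex-ante: (1 + 0.1349)/(1 + 0.0563) − 1 = 7.4411%
Ex-post: (1 + 0.1349)/(1 + 0.0481) − 1 = 8.2817%
Difference (ex-post − ex-ante) = 0.8406% → 0.0084.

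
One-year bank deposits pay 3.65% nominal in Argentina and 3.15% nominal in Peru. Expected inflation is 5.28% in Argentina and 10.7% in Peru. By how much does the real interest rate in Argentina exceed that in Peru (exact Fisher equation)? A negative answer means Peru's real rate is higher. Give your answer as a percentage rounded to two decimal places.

Argentina: (1 + 0.0365)/(1 + 0.0528) − 1 = -1.5483%
Peru: (1 + 0.0315)/(1 + 0.1070) − 1 = -6.8202%
Differential = -1.5483% − (-6.8202%) = 5.2720% → 5.27%.

5.27%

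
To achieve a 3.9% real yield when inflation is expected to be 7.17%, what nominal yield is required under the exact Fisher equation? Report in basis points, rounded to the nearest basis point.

1135 basis points

(1 + i) = (1 + r)(1 + π) = 1.03900 × 1.07170 = 1.1134963
i = 1.1134963 − 1, so the required nominal rate is 1135 basis points.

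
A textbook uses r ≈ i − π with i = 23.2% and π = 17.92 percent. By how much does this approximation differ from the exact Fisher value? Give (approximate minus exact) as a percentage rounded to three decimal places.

Approximate: r ≈ 23.200% − 17.920% = 5.2800%
Exact: (1 + 0.2320)/(1 + 0.1792) − 1 = 4.4776%
Error = 5.2800% − 4.4776% = 0.8024% → 0.802%.

0.802%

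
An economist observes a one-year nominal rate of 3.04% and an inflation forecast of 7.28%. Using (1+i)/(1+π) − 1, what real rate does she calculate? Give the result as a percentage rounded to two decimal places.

-3.95%

1 + r = 1.03040 / 1.07280 = 0.960477
r = 0.960477 − 1 = -3.9523%, i.e. -3.95%.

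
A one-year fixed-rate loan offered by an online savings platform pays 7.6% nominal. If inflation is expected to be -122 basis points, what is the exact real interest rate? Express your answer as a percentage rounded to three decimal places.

By the Fisher equation, 1 + r = (1 + i)/(1 + π).
1 + r = 1.07600 / 0.98780 = 1.089289
r = 1.089289 − 1 = 8.9289%, i.e. 8.929%.

8.929%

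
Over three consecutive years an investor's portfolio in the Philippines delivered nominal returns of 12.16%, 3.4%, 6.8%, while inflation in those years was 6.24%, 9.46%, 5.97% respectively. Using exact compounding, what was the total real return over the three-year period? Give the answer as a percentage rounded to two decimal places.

Compound the nominal returns: 1.1216 × 1.0340 × 1.0680 = 1.238596.
Compound inflation: 1.0624 × 1.0946 × 1.0597 = 1.232328.
Deflate: 1.238596 / 1.232328 = 1.005086.
Total real return = 1.005086 − 1 → 0.51%.

0.51%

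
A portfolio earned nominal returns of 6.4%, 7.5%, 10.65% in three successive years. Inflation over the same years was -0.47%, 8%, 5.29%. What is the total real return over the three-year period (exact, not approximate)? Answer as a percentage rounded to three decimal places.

11.824%

Compound the nominal returns: 1.0640 × 1.0750 × 1.1065 = 1.265615.
Compound inflation: 0.9953 × 1.0800 × 1.0529 = 1.131787.
Deflate: 1.265615 / 1.131787 = 1.118244.
Total real return = 1.118244 − 1 → 11.824%.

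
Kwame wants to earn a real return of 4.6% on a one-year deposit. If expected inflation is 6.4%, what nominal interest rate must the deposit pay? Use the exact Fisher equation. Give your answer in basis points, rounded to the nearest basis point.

1129 basis points

(1 + i) = (1 + r)(1 + π) = 1.04600 × 1.06400 = 1.112944
i = 1.112944 − 1, so the required nominal rate is 1129 basis points.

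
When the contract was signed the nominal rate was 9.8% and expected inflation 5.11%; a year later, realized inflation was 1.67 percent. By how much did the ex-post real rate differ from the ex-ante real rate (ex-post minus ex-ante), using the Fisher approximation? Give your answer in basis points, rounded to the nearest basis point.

Ex-ante: 9.8% − 5.11% = 4.690%
Ex-post: 9.8% − 1.67% = 8.130%
Difference (ex-post − ex-ante) = 3.4400% → 344 basis points.

344 basis points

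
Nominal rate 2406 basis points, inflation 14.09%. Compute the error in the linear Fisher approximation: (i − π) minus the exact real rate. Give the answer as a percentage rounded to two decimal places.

Approximate: r ≈ 24.060% − 14.090% = 9.9700%
Exact: (1 + 0.2406)/(1 + 0.1409) − 1 = 8.7387%
Error = 9.9700% − 8.7387% = 1.2313% → 1.23%.

1.23%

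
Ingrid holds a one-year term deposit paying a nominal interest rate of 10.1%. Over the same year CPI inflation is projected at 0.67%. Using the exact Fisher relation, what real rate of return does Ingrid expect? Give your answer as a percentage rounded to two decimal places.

9.37%

By the Fisher relation, 1 + r = (1 + i)/(1 + π).
1 + r = 1.10100 / 1.00670 = 1.093672
r = 1.093672 − 1 = 9.3672%, i.e. 9.37%.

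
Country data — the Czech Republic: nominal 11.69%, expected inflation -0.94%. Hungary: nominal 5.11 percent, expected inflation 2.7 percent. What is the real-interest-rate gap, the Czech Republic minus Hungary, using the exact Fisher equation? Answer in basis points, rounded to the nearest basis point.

1040 basis points

The Czech Republic: (1 + 0.1169)/(1 − 0.0094) − 1 = 12.7498%
Hungary: (1 + 0.0511)/(1 + 0.0270) − 1 = 2.3466%
Differential = 12.7498% − 2.3466% = 10.4032% → 1040 basis points.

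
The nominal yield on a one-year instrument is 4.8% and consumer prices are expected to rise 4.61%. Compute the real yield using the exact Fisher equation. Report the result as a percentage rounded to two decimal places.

0.18%

1 + r = 1.04800 / 1.04610 = 1.001816
r = 1.001816 − 1 = 0.1816%, i.e. 0.18%.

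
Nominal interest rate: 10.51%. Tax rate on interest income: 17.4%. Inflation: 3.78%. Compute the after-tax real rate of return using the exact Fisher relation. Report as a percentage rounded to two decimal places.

4.72%

After-tax nominal return = 10.51% × (1 − 0.174) = 8.68126%.
1 + r = 1.0868126 / 1.03780 = 1.047227
After-tax real rate = 1.047227 − 1 → 4.72%.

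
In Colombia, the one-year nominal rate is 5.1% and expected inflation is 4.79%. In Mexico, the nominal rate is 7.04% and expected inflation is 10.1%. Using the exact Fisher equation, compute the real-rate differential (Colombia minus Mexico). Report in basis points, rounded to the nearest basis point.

308 basis points

Colombia: (1 + 0.0510)/(1 + 0.0479) − 1 = 0.2958%
Mexico: (1 + 0.0704)/(1 + 0.1010) − 1 = -2.7793%
Differential = 0.2958% − (-2.7793%) = 3.0751% → 308 basis points.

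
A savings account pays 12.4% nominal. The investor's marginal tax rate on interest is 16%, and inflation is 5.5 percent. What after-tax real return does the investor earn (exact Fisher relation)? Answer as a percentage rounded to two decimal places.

After-tax nominal return = 12.4% × (1 − 0.16) = 10.4160%.
1 + r = 1.10416 / 1.05500 = 1.046597
After-tax real rate = 1.046597 − 1 → 4.66%.

4.66%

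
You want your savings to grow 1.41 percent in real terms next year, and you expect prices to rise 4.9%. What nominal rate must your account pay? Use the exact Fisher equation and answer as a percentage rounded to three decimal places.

(1 + i) = (1 + r)(1 + π) = 1.01410 × 1.04900 = 1.0637909
i = 1.0637909 − 1, so the required nominal rate is 6.379%.

6.379%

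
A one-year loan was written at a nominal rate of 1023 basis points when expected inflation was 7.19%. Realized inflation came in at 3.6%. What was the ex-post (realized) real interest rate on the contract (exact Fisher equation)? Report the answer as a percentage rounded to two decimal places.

6.40%

Ex-post: (1 + 0.1023)/(1 + 0.0360) − 1 = 6.3996%
So the realized real rate is 6.40%.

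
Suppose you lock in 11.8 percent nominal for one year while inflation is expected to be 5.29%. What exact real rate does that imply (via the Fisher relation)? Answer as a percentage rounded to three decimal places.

By the Fisher relation, 1 + r = (1 + i)/(1 + π).
1 + r = 1.11800 / 1.05290 = 1.061829
r = 1.061829 − 1 = 6.1829%, i.e. 6.183%.

6.183%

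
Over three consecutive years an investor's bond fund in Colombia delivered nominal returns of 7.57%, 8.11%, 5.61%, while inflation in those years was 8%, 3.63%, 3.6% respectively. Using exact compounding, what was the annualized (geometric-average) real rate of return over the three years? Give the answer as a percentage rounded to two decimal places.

Compound the nominal returns: 1.0757 × 1.0811 × 1.0561 = 1.22818016.
Compound inflation: 1.0800 × 1.0363 × 1.0360 = 1.15949534.
Deflate: 1.22818016 / 1.15949534 = 1.05923682.
Annualized real rate = 1.05923682^(1/3) − 1 = 1.9368% → 1.94%.

1.94%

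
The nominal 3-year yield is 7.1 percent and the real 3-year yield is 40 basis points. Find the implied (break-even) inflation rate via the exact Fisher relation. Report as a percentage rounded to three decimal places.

(1 + π) = (1 + i)/(1 + r) = 1.07100 / 1.00400 = 1.066733
Break-even inflation = 1.066733 − 1 → 6.673%.

6.673%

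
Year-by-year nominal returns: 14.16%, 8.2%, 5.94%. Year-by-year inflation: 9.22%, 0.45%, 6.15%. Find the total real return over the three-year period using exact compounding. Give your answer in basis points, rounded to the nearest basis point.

1236 basis points

Nominal growth factor = 1.1416 × 1.0820 × 1.0594 = 1.308583
Price-level growth factor = 1.0922 × 1.0045 × 1.0615 = 1.164587
Real growth factor = 1.308583 / 1.164587 = 1.123645
Total real return = 1.123645 − 1 → 1236 basis points.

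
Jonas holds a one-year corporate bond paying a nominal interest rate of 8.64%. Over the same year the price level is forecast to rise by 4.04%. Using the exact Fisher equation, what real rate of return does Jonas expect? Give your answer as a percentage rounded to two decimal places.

4.42%

By the Fisher equation, 1 + r = (1 + i)/(1 + π).
1 + r = 1.08640 / 1.04040 = 1.044214
r = 1.044214 − 1 = 4.4214%, i.e. 4.42%.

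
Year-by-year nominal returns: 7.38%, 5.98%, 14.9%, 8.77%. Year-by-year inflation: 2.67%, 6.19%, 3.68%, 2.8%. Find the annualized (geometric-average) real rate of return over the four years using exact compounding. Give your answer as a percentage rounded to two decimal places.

Nominal growth factor = 1.0738 × 1.0598 × 1.1490 × 1.0877 = 1.42225173
Price-level growth factor = 1.0267 × 1.0619 × 1.0368 × 1.0280 = 1.16202450
Real growth factor = 1.42225173 / 1.16202450 = 1.22394298
Annualized real rate = 1.22394298^(1/4) − 1 = 5.1817% → 5.18%.

5.18%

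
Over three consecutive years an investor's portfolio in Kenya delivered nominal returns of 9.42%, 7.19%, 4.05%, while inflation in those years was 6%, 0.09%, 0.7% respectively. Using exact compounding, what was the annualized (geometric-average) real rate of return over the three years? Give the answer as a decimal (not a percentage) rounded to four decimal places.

0.0453

Compound the nominal returns: 1.0942 × 1.0719 × 1.0405 = 1.22037434.
Compound inflation: 1.0600 × 1.0009 × 1.0070 = 1.06838068.
Deflate: 1.22037434 / 1.06838068 = 1.14226545.
Annualized real rate = 1.14226545^(1/3) − 1 = 4.5335% → 0.0453.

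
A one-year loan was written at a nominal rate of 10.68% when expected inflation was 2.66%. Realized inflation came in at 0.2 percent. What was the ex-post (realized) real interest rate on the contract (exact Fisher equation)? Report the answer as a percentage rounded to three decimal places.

Ex-post: (1 + 0.1068)/(1 + 0.0020) − 1 = 10.4591%
So the realized real rate is 10.459%.

10.459%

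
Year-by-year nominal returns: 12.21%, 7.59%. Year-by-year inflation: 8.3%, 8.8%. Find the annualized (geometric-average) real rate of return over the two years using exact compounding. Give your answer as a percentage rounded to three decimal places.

1.222%

Nominal growth factor = 1.1221 × 1.0759 = 1.20726739
Price-level growth factor = 1.0830 × 1.0880 = 1.17830400
Real growth factor = 1.20726739 / 1.17830400 = 1.02458058
Annualized real rate = 1.02458058^(1/2) − 1 = 1.2216% → 1.222%.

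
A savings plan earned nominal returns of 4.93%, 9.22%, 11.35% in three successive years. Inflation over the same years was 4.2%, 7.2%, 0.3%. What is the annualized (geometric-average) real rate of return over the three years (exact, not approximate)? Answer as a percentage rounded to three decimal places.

4.434%

Nominal growth factor = 1.0493 × 1.0922 × 1.1135 = 1.27612162
Price-level growth factor = 1.0420 × 1.0720 × 1.0030 = 1.12037507
Real growth factor = 1.27612162 / 1.12037507 = 1.13901286
Annualized real rate = 1.13901286^(1/3) − 1 = 4.4342% → 4.434%.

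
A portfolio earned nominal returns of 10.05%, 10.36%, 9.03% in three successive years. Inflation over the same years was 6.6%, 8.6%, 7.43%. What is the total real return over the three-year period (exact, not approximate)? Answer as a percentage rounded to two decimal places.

Compound the nominal returns: 1.1005 × 1.1036 × 1.0903 = 1.324182.
Compound inflation: 1.0660 × 1.0860 × 1.0743 = 1.243691.
Deflate: 1.324182 / 1.243691 = 1.064719.
Total real return = 1.064719 − 1 → 6.47%.

6.47%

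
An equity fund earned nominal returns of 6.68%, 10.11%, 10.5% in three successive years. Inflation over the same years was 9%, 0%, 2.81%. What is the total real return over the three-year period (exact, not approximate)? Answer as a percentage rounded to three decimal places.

15.827%

Compound the nominal returns: 1.0668 × 1.1011 × 1.1050 = 1.297992.
Compound inflation: 1.0900 × 1.0000 × 1.0281 = 1.120629.
Deflate: 1.297992 / 1.120629 = 1.158271.
Total real return = 1.158271 − 1 → 15.827%.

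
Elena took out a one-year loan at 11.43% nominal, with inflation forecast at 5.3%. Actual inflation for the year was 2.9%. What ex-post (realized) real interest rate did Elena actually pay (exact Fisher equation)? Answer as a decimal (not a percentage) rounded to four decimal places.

Ex-post: (1 + 0.1143)/(1 + 0.0290) − 1 = 8.2896%
So the realized real rate is 0.0829.

0.0829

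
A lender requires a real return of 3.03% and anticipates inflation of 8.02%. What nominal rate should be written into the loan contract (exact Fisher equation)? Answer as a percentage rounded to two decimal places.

11.29%

(1 + i) = (1 + r)(1 + π) = 1.03030 × 1.08020 = 1.11293006
i = 1.11293006 − 1, so the required nominal rate is 11.29%.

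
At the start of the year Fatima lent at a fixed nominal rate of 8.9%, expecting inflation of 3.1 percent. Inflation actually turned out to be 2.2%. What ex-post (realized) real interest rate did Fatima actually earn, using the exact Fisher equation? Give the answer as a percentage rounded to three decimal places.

6.556%

Ex-post: (1 + 0.0890)/(1 + 0.0220) − 1 = 6.5558%
So the realized real rate is 6.556%.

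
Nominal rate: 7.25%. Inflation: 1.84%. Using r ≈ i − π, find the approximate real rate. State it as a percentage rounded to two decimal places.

5.41%

r ≈ i − π = 7.25% − 1.84% = 5.41%.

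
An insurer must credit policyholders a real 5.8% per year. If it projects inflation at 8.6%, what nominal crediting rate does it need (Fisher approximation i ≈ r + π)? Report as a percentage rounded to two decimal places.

14.40%

i ≈ r + π = 5.8% + 8.6% = 14.40%.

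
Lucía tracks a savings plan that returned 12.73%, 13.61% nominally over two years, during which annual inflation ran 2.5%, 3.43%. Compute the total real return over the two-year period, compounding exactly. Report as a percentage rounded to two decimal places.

20.81%

Nominal growth factor = 1.1273 × 1.1361 = 1.280726
Price-level growth factor = 1.0250 × 1.0343 = 1.060158
Real growth factor = 1.280726 / 1.060158 = 1.208052
Total real return = 1.208052 − 1 → 20.81%.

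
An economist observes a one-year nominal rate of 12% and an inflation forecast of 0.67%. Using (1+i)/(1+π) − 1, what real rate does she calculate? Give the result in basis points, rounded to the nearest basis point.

1 + r = 1.12000 / 1.00670 = 1.112546
r = 1.112546 − 1 = 11.2546%, i.e. 1125 basis points.

1125 basis points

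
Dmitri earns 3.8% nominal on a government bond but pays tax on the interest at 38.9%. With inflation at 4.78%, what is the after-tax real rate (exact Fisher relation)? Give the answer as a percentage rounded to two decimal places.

-2.35%

After-tax nominal return = 3.8% × (1 − 0.389) = 2.3218%.
1 + r = 1.023218 / 1.04780 = 0.976539
After-tax real rate = 0.976539 − 1 → -2.35%.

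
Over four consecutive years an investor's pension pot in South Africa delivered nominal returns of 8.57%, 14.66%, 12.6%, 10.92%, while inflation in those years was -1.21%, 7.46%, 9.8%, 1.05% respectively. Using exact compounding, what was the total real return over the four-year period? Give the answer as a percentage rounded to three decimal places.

31.999%

Compound the nominal returns: 1.0857 × 1.1466 × 1.1260 × 1.1092 = 1.554784.
Compound inflation: 0.9879 × 1.0746 × 1.0980 × 1.0105 = 1.177873.
Deflate: 1.554784 / 1.177873 = 1.319993.
Total real return = 1.319993 − 1 → 31.999%.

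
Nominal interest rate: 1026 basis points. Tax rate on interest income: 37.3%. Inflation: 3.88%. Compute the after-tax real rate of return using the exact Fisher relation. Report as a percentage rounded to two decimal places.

After-tax nominal return = 10.26% × (1 − 0.373) = 6.43302%.
1 + r = 1.0643302 / 1.03880 = 1.024577
After-tax real rate = 1.024577 − 1 → 2.46%.

2.46%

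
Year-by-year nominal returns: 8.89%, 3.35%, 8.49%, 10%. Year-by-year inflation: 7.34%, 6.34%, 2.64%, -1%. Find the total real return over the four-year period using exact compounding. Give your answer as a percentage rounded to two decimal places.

15.79%

Nominal growth factor = 1.0889 × 1.0335 × 1.0849 × 1.1000 = 1.343015
Price-level growth factor = 1.0734 × 1.0634 × 1.0264 × 0.9900 = 1.159872
Real growth factor = 1.343015 / 1.159872 = 1.157899
Total real return = 1.157899 − 1 → 15.79%.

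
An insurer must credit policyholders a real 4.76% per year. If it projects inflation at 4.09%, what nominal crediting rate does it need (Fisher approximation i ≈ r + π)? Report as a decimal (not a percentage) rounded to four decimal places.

i ≈ r + π = 4.76% + 4.09% = 0.0885.

0.0885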